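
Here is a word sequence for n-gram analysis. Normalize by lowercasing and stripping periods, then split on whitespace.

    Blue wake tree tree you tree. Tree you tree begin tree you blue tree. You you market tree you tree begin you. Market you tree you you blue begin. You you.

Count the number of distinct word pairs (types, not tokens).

15

31 tokens → 30 bigram windows in total.
Repeated bigrams (each contributes count−1 duplicates):
  tree you: 6
  you tree: 4
  you you: 3
  begin you: 2
  tree begin: 2
  tree tree: 2
  you blue: 2
  you market: 2
15 duplicate windows → 30 − 15 = 15 distinct.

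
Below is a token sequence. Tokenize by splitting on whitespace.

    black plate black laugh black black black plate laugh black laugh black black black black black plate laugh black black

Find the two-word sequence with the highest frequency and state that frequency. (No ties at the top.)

"black black", 7 times

Bigram frequencies (highest first):
  black black: 7
  laugh black: 4
  black plate: 3
  black laugh: 2
  plate laugh: 2
  plate black: 1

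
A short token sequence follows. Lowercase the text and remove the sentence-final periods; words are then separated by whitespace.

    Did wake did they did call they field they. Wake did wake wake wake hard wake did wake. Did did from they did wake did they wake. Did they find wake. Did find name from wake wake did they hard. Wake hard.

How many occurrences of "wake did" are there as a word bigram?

Scanning the 41 overlapping bigram windows for "wake did":
  position 2–3: wake did
  position 10–11: wake did
  position 16–17: wake did
  position 18–19: wake did
  position 24–25: wake did
  position 27–28: wake did
  position 31–32: wake did
  position 37–38: wake did

8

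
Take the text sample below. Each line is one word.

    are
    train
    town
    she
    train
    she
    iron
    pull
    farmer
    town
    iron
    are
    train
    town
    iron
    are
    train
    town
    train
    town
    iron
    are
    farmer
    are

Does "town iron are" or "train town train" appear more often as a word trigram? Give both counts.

"town iron are": 3 occurrences
"train town train": 1 occurrence

"town iron are" (3 vs 1)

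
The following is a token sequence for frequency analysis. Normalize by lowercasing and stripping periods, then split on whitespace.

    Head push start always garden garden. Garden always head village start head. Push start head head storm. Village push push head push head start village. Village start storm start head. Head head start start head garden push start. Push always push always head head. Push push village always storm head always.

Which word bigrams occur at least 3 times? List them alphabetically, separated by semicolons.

Bigram counts meeting the condition (at least 3 times):
  head head: 4
  head push: 4
  push start: 3
  start head: 4

head head; head push; push start; start head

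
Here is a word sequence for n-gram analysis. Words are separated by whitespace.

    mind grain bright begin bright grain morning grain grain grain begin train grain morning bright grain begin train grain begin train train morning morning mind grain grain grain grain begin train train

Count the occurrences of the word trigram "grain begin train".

Scanning the 30 overlapping trigram windows for "grain begin train":
  position 10–12: grain begin train
  position 16–18: grain begin train
  position 19–21: grain begin train
  position 29–31: grain begin train

4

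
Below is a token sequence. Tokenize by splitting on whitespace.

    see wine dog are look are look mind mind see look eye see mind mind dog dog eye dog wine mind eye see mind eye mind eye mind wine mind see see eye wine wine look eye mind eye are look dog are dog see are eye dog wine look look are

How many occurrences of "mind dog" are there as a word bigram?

Scanning the 51 overlapping bigram windows for "mind dog":
  position 15–16: mind dog

1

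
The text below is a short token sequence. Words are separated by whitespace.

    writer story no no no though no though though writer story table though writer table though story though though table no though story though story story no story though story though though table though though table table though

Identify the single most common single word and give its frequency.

Unigram frequencies (highest first):
  though: 15
  story: 8
  no: 6
  table: 6
  writer: 3

"though", 15 times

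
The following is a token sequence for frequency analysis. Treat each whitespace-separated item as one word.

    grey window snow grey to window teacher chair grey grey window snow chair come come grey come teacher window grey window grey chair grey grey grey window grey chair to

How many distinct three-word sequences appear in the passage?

30 tokens → 28 trigram windows in total.
Repeated trigrams (each contributes count−1 duplicates):
  chair grey grey: 2
  grey grey window: 2
  grey window grey: 2
  grey window snow: 2
  window grey chair: 2
5 duplicate windows → 28 − 5 = 23 distinct.

23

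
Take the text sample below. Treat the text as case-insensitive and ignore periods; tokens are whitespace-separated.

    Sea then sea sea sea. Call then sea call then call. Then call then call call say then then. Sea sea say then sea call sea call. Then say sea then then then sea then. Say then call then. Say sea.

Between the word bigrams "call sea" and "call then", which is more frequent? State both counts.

"call sea": 1 occurrence
"call then": 6 occurrences

"call then" (6 vs 1)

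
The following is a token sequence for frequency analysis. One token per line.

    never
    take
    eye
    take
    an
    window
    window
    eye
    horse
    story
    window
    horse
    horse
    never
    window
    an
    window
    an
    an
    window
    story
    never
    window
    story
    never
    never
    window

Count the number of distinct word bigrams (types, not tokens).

27 tokens → 26 bigram windows in total.
Repeated bigrams (each contributes count−1 duplicates):
  an window: 3
  never window: 3
  story never: 2
  window an: 2
  window story: 2
7 duplicate windows → 26 − 7 = 19 distinct.

19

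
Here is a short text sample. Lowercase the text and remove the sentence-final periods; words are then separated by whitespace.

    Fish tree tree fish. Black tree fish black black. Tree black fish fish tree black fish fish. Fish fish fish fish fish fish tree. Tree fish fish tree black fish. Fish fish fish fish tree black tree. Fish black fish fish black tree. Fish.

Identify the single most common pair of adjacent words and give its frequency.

"fish fish", 14 times

Bigram frequencies (highest first):
  fish fish: 14
  fish tree: 5
  tree fish: 5
  fish black: 4
  black tree: 4
  tree black: 4
  … (3 more, each ≤ 4)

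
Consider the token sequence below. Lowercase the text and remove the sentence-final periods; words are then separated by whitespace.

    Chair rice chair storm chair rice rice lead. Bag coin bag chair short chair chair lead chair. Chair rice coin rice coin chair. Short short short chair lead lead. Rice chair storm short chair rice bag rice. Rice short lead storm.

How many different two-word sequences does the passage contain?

27

41 tokens → 40 bigram windows in total.
Repeated bigrams (each contributes count−1 duplicates):
  chair rice: 4
  short chair: 3
  chair chair: 2
  chair lead: 2
  chair short: 2
  chair storm: 2
  rice chair: 2
  rice coin: 2
  … (2 more repeated)
13 duplicate windows → 40 − 13 = 27 distinct.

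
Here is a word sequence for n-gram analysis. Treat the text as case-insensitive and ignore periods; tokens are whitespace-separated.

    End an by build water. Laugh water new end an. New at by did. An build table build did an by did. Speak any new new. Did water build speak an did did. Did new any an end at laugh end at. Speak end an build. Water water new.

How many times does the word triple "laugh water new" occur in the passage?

1

Scanning the 47 overlapping trigram windows for "laugh water new":
  position 6–8: laugh water new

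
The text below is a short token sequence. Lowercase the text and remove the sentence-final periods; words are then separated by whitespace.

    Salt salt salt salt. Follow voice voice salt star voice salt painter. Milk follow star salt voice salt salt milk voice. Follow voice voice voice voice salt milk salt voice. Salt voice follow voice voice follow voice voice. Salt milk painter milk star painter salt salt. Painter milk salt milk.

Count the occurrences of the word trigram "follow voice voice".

Scanning the 48 overlapping trigram windows for "follow voice voice":
  position 5–7: follow voice voice
  position 22–24: follow voice voice
  position 33–35: follow voice voice
  position 36–38: follow voice voice

4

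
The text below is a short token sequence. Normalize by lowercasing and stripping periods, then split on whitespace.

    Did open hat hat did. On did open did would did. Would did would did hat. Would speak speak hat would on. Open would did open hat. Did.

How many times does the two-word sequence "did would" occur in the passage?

Scanning the 27 overlapping bigram windows for "did would":
  position 9–10: did would
  position 11–12: did would
  position 13–14: did would

3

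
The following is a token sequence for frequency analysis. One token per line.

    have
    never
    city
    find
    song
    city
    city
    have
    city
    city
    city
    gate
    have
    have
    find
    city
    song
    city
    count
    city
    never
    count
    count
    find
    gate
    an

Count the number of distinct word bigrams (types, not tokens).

26 tokens → 25 bigram windows in total.
Repeated bigrams (each contributes count−1 duplicates):
  city city: 3
  song city: 2
3 duplicate windows → 25 − 3 = 22 distinct.

22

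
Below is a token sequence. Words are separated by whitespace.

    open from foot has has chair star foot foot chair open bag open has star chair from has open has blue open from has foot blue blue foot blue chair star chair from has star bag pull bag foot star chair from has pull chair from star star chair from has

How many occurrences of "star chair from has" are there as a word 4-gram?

Scanning the 48 overlapping 4-gram windows for "star chair from has":
  position 15–18: star chair from has
  position 31–34: star chair from has
  position 40–43: star chair from has
  position 48–51: star chair from has

4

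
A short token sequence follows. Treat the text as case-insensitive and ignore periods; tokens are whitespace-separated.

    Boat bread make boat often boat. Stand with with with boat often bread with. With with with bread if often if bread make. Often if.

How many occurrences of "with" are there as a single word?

Scanning the 25 tokens for "with":
  position 8: with
  position 9: with
  position 10: with
  position 14: with
  position 15: with
  position 16: with
  position 17: with

7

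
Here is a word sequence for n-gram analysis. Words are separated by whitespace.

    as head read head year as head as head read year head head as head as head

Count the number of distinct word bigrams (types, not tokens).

17 tokens → 16 bigram windows in total.
Repeated bigrams (each contributes count−1 duplicates):
  as head: 5
  head as: 3
  head read: 2
7 duplicate windows → 16 − 7 = 9 distinct.

9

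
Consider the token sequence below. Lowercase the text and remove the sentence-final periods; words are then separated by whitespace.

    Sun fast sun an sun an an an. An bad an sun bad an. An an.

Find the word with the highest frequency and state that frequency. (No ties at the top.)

"an", 9 times

Unigram frequencies (highest first):
  an: 9
  sun: 4
  bad: 2
  fast: 1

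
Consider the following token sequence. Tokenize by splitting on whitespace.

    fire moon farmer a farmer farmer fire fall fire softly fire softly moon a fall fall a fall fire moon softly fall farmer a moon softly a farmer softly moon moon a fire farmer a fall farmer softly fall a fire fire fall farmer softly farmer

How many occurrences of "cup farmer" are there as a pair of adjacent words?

0

Scanning the 45 overlapping bigram windows for "cup farmer":
  (none found)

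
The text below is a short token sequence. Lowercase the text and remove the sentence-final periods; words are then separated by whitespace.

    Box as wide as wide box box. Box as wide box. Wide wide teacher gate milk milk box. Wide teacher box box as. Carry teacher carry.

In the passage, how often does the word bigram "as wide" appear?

Scanning the 25 overlapping bigram windows for "as wide":
  position 2–3: as wide
  position 4–5: as wide
  position 9–10: as wide

3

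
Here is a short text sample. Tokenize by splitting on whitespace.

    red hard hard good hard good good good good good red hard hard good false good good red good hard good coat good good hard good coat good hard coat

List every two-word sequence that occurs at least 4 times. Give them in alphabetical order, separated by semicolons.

Bigram counts meeting the condition (at least 4 times):
  good good: 6
  good hard: 4
  hard good: 5

good good; good hard; hard good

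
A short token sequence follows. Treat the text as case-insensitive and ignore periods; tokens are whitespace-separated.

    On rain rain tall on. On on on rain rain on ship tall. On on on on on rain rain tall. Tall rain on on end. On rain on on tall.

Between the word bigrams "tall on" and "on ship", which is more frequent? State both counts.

"tall on": 2 occurrences
"on ship": 1 occurrence

"tall on" (2 vs 1)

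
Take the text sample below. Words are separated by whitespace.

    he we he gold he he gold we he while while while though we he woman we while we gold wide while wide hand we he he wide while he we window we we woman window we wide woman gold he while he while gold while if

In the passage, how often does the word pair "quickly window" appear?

Scanning the 46 overlapping bigram windows for "quickly window":
  (none found)

0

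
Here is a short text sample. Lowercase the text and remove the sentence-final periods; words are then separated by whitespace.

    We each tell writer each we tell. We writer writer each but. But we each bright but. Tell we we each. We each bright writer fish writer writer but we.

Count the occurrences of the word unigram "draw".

0

Scanning the 30 tokens for "draw":
  (none found)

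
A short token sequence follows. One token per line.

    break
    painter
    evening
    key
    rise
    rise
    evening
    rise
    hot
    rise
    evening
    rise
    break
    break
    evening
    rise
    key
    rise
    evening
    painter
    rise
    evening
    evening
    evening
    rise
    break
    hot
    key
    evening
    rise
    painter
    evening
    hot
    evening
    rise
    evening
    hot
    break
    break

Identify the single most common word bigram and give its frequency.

"evening rise", 6 times

Bigram frequencies (highest first):
  evening rise: 6
  rise evening: 5
  painter evening: 2
  key rise: 2
  rise break: 2
  break break: 2
  … (17 more, each ≤ 2)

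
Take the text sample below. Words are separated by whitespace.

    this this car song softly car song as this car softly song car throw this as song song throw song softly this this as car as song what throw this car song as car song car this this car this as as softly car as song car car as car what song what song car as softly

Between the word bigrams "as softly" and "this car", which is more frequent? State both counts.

"this car" (4 vs 2)

"as softly": 2 occurrences
"this car": 4 occurrences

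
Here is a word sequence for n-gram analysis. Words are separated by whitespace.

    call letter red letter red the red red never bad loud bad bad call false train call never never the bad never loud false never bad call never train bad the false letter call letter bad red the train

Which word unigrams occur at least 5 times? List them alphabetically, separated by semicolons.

bad; call; never; red

Unigram counts meeting the condition (at least 5 times):
  bad: 7
  call: 5
  never: 6
  red: 5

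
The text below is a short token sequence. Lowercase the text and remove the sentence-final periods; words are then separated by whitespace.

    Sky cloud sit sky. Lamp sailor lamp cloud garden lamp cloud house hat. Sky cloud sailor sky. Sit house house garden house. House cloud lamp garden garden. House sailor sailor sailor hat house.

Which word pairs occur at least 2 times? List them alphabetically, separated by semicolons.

garden house; house house; lamp cloud; sailor sailor; sky cloud

Bigram counts meeting the condition (at least 2 times):
  garden house: 2
  house house: 2
  lamp cloud: 2
  sailor sailor: 2
  sky cloud: 2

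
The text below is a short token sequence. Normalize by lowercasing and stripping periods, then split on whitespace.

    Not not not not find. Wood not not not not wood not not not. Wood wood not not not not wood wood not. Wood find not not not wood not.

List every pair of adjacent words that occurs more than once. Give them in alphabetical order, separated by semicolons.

Bigram counts meeting the condition (more than once):
  not not: 13
  not wood: 5
  wood not: 5
  wood wood: 2

not not; not wood; wood not; wood wood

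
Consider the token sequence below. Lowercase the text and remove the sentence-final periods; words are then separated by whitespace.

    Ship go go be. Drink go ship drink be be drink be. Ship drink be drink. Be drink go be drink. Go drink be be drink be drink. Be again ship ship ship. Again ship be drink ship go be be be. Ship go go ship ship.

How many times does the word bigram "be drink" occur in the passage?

8

Scanning the 46 overlapping bigram windows for "be drink":
  position 4–5: be drink
  position 10–11: be drink
  position 15–16: be drink
  position 17–18: be drink
  position 20–21: be drink
  position 25–26: be drink
  position 27–28: be drink
  position 36–37: be drink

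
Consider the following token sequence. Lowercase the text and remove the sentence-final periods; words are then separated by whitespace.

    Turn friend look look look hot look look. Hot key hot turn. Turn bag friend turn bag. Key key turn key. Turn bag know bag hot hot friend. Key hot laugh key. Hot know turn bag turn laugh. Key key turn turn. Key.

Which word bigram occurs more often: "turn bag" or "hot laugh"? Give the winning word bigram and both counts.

"turn bag": 4 occurrences
"hot laugh": 1 occurrence

"turn bag" (4 vs 1)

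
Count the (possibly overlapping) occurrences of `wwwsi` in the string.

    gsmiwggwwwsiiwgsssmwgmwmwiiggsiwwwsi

2

Sliding a length-5 window over the 36 characters (32 positions):
  position 8–12: wwwsi
  position 32–36: wwwsi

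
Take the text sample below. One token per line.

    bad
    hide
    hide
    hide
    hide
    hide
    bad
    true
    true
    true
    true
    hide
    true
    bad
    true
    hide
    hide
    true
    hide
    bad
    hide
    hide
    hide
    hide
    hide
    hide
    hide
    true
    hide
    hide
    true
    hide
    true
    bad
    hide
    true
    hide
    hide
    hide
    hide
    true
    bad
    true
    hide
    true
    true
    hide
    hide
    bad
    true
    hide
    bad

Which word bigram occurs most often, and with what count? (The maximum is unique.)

Bigram frequencies (highest first):
  hide hide: 16
  true hide: 9
  hide true: 8
  hide bad: 4
  bad true: 4
  true true: 4
  … (2 more, each ≤ 3)

"hide hide", 16 times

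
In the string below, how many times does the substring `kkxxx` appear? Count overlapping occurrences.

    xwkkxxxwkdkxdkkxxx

Sliding a length-5 window over the 18 characters (14 positions):
  position 3–7: kkxxx
  position 14–18: kkxxx

2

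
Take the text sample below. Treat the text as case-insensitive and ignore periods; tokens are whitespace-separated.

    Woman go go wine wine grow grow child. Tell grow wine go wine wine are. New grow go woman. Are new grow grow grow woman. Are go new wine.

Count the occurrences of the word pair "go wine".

Scanning the 28 overlapping bigram windows for "go wine":
  position 3–4: go wine
  position 12–13: go wine

2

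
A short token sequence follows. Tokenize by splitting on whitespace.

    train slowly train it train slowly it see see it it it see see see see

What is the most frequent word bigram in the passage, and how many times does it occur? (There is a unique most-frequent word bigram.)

"see see", 4 times

Bigram frequencies (highest first):
  see see: 4
  train slowly: 2
  it see: 2
  it it: 2
  slowly train: 1
  train it: 1
  … (3 more, each ≤ 1)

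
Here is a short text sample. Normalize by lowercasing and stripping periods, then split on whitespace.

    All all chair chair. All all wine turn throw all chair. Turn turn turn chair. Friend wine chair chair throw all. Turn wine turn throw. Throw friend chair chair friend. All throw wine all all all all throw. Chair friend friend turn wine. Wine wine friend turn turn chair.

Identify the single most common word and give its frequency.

"all", 11 times

Unigram frequencies (highest first):
  all: 11
  chair: 10
  turn: 9
  wine: 7
  throw: 6
  friend: 6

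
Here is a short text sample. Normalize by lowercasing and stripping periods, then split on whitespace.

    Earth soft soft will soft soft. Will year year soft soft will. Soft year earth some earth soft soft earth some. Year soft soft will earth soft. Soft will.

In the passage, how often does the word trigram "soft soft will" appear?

Scanning the 27 overlapping trigram windows for "soft soft will":
  position 2–4: soft soft will
  position 5–7: soft soft will
  position 10–12: soft soft will
  position 23–25: soft soft will
  position 27–29: soft soft will

5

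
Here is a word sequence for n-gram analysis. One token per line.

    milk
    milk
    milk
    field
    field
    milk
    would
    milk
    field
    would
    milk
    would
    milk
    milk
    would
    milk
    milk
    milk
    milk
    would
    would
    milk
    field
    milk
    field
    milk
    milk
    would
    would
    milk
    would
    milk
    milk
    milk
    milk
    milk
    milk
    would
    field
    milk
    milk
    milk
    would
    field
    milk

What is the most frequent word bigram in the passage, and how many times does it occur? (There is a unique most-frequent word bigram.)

"milk milk", 14 times

Bigram frequencies (highest first):
  milk milk: 14
  milk would: 8
  would milk: 7
  field milk: 5
  milk field: 4
  would would: 2
  … (3 more, each ≤ 2)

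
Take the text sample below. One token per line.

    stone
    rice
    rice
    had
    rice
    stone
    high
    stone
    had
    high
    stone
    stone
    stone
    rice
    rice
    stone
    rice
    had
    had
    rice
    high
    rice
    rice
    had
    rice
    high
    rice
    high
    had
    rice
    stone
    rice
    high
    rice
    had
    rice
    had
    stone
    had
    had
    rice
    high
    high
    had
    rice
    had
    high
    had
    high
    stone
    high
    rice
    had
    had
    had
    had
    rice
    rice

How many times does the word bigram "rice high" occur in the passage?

Scanning the 57 overlapping bigram windows for "rice high":
  position 20–21: rice high
  position 25–26: rice high
  position 27–28: rice high
  position 32–33: rice high
  position 41–42: rice high

5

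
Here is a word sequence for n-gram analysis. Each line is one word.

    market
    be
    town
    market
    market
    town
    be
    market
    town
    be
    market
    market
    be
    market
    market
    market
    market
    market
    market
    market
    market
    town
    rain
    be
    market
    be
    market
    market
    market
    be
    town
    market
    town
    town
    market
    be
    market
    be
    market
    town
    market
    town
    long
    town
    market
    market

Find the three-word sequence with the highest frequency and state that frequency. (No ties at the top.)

Trigram frequencies (highest first):
  market market market: 7
  market be market: 4
  be market market: 3
  market be town: 2
  be town market: 2
  town market market: 2
  … (17 more, each ≤ 2)

"market market market", 7 times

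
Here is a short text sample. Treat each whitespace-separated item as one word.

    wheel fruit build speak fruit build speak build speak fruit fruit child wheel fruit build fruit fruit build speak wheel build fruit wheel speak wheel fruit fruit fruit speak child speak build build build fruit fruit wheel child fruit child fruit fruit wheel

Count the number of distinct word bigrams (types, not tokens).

19

43 tokens → 42 bigram windows in total.
Repeated bigrams (each contributes count−1 duplicates):
  fruit fruit: 6
  build speak: 4
  fruit build: 4
  build fruit: 3
  fruit wheel: 3
  wheel fruit: 3
  build build: 2
  child fruit: 2
  … (4 more repeated)
23 duplicate windows → 42 − 23 = 19 distinct.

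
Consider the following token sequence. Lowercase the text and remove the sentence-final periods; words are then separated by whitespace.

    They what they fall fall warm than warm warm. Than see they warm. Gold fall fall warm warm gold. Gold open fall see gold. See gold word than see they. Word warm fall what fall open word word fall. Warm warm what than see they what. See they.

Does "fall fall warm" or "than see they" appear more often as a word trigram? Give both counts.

"than see they" (3 vs 2)

"fall fall warm": 2 occurrences
"than see they": 3 occurrences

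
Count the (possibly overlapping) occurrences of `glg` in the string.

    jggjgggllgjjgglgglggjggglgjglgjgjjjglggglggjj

Sliding a length-3 window over the 45 characters (43 positions):
  position 14–16: glg
  position 17–19: glg
  position 24–26: glg
  position 28–30: glg
  position 36–38: glg
  position 40–42: glg

6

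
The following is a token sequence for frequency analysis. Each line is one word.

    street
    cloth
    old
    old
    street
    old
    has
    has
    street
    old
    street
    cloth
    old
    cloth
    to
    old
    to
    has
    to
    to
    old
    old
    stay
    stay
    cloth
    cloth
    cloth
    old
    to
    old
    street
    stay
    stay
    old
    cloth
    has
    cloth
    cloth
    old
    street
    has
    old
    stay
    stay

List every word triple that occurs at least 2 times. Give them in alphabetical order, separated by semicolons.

cloth cloth old; old stay stay; street cloth old

Trigram counts meeting the condition (at least 2 times):
  cloth cloth old: 2
  old stay stay: 2
  street cloth old: 2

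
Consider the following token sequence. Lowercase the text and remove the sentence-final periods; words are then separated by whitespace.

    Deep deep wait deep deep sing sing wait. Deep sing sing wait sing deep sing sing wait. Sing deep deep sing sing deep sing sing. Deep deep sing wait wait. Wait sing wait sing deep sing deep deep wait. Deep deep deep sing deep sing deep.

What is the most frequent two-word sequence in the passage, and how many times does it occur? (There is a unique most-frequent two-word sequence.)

"deep sing", 9 times

Bigram frequencies (highest first):
  deep sing: 9
  sing deep: 8
  deep deep: 7
  sing sing: 5
  sing wait: 5
  wait sing: 4
  … (3 more, each ≤ 3)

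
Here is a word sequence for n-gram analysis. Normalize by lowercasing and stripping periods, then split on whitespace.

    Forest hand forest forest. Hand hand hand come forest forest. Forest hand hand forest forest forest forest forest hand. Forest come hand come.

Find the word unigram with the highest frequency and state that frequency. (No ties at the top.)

Unigram frequencies (highest first):
  forest: 12
  hand: 8
  come: 3

"forest", 12 times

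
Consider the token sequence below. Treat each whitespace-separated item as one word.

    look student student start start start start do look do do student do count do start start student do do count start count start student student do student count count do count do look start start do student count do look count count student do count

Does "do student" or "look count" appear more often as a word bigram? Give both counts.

"do student": 3 occurrences
"look count": 1 occurrence

"do student" (3 vs 1)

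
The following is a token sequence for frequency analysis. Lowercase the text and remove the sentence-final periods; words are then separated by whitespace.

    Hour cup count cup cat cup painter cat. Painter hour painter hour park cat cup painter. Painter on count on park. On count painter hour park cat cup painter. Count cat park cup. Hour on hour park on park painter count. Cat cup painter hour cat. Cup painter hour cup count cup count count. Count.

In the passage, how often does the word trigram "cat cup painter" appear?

5

Scanning the 53 overlapping trigram windows for "cat cup painter":
  position 5–7: cat cup painter
  position 14–16: cat cup painter
  position 27–29: cat cup painter
  position 42–44: cat cup painter
  position 46–48: cat cup painter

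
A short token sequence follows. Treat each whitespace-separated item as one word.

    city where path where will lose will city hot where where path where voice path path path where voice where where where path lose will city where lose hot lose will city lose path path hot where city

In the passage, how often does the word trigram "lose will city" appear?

3

Scanning the 36 overlapping trigram windows for "lose will city":
  position 6–8: lose will city
  position 24–26: lose will city
  position 30–32: lose will city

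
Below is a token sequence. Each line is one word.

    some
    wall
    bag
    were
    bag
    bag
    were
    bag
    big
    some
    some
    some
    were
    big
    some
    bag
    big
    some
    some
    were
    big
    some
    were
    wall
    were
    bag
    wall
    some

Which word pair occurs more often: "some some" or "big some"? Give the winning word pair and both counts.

"big some" (4 vs 3)

"some some": 3 occurrences
"big some": 4 occurrences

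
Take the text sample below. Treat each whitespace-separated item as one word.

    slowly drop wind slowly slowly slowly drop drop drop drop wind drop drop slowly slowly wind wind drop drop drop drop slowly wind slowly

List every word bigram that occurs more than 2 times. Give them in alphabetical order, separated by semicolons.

drop drop; slowly slowly

Bigram counts meeting the condition (more than 2 times):
  drop drop: 7
  slowly slowly: 3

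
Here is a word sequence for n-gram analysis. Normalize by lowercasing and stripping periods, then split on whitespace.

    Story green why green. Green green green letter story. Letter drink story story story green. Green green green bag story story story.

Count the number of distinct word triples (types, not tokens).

16

22 tokens → 20 trigram windows in total.
Repeated trigrams (each contributes count−1 duplicates):
  green green green: 4
  story story story: 2
4 duplicate windows → 20 − 4 = 16 distinct.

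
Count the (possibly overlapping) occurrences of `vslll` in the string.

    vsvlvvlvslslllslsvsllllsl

1

Sliding a length-5 window over the 25 characters (21 positions):
  position 18–22: vslll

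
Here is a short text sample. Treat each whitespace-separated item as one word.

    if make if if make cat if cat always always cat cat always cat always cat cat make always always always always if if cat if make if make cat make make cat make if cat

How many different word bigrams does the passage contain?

14

36 tokens → 35 bigram windows in total.
Repeated bigrams (each contributes count−1 duplicates):
  always always: 4
  if make: 4
  always cat: 3
  cat always: 3
  cat make: 3
  if cat: 3
  make cat: 3
  make if: 3
  … (3 more repeated)
21 duplicate windows → 35 − 21 = 14 distinct.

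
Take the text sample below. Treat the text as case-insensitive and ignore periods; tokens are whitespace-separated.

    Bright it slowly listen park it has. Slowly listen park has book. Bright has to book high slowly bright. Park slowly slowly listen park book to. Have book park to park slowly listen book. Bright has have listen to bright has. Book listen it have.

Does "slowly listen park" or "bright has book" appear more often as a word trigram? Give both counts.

"slowly listen park": 3 occurrences
"bright has book": 1 occurrence

"slowly listen park" (3 vs 1)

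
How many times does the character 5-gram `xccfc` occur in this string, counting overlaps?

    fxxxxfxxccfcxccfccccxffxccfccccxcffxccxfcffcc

3

Sliding a length-5 window over the 45 characters (41 positions):
  position 8–12: xccfc
  position 13–17: xccfc
  position 24–28: xccfc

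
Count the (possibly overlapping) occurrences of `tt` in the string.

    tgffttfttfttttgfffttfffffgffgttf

Sliding a length-2 window over the 32 characters (31 positions):
  position 5–6: tt
  position 8–9: tt
  position 11–12: tt
  position 12–13: tt
  position 13–14: tt
  position 19–20: tt
  position 30–31: tt

7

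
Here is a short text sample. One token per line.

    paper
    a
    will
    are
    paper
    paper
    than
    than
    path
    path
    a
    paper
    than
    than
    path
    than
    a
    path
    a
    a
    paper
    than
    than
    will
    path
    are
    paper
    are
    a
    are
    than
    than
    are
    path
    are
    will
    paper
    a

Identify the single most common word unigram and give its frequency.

"than", 9 times

Unigram frequencies (highest first):
  than: 9
  paper: 7
  a: 7
  are: 6
  path: 6
  will: 3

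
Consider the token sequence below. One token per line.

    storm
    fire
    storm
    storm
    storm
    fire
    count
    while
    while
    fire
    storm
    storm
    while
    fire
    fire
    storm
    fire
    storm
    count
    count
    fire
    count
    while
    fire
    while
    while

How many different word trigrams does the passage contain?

26 tokens → 24 trigram windows in total.
Repeated trigrams (each contributes count−1 duplicates):
  fire count while: 2
  fire storm storm: 2
  storm fire storm: 2
3 duplicate windows → 24 − 3 = 21 distinct.

21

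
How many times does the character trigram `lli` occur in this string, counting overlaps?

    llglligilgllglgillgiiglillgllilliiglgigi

3

Sliding a length-3 window over the 40 characters (38 positions):
  position 4–6: lli
  position 28–30: lli
  position 31–33: lli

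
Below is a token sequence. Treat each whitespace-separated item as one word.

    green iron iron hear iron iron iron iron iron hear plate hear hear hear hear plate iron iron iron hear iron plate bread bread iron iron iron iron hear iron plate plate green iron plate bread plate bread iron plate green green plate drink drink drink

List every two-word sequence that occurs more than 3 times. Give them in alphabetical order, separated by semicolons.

Bigram counts meeting the condition (more than 3 times):
  iron hear: 4
  iron iron: 10
  iron plate: 4

iron hear; iron iron; iron plate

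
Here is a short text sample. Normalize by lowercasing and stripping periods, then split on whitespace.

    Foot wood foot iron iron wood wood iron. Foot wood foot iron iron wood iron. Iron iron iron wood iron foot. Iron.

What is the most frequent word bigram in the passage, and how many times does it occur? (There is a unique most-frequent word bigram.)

Bigram frequencies (highest first):
  iron iron: 5
  foot iron: 3
  iron wood: 3
  wood iron: 3
  foot wood: 2
  wood foot: 2
  … (2 more, each ≤ 2)

"iron iron", 5 times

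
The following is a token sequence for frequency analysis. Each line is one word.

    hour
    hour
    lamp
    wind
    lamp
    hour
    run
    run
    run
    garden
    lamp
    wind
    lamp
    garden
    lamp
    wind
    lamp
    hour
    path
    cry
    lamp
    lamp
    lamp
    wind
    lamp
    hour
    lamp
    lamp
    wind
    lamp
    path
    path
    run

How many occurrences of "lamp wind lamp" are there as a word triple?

Scanning the 31 overlapping trigram windows for "lamp wind lamp":
  position 3–5: lamp wind lamp
  position 11–13: lamp wind lamp
  position 15–17: lamp wind lamp
  position 23–25: lamp wind lamp
  position 28–30: lamp wind lamp

5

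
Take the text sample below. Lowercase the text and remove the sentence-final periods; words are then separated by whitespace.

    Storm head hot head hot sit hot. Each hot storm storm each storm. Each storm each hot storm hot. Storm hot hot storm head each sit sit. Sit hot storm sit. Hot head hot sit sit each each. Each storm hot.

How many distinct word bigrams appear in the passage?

19

41 tokens → 40 bigram windows in total.
Repeated bigrams (each contributes count−1 duplicates):
  hot storm: 5
  each storm: 3
  head hot: 3
  sit hot: 3
  sit sit: 3
  storm each: 3
  storm hot: 3
  each each: 2
  … (4 more repeated)
21 duplicate windows → 40 − 21 = 19 distinct.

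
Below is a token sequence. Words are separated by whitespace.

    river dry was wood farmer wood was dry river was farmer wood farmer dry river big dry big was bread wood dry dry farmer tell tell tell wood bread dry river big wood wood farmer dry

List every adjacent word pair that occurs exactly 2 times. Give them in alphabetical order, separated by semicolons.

Bigram counts meeting the condition (exactly 2 times):
  farmer dry: 2
  farmer wood: 2
  river big: 2
  tell tell: 2

farmer dry; farmer wood; river big; tell tell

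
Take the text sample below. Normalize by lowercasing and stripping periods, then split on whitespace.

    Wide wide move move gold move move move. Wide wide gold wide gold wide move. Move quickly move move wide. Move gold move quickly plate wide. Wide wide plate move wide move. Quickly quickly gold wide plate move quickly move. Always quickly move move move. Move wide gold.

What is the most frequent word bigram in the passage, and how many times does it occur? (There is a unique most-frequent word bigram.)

"move move", 8 times

Bigram frequencies (highest first):
  move move: 8
  wide wide: 4
  wide move: 4
  move wide: 4
  move quickly: 4
  wide gold: 3
  … (12 more, each ≤ 3)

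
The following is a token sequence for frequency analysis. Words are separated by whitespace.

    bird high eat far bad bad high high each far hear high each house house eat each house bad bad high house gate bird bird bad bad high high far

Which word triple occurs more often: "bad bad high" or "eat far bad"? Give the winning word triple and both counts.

"bad bad high": 3 occurrences
"eat far bad": 1 occurrence

"bad bad high" (3 vs 1)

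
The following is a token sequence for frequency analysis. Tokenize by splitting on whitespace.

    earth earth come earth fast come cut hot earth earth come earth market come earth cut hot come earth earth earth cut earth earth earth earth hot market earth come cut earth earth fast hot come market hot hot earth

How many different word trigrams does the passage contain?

40 tokens → 38 trigram windows in total.
Repeated trigrams (each contributes count−1 duplicates):
  earth earth earth: 3
  cut earth earth: 2
  earth come earth: 2
  earth earth come: 2
5 duplicate windows → 38 − 5 = 33 distinct.

33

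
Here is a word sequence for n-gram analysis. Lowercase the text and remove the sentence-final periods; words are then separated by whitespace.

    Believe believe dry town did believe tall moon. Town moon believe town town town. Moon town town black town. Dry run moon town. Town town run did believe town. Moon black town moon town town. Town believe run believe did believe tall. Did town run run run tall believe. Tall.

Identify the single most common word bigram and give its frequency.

Bigram frequencies (highest first):
  town town: 7
  moon town: 4
  town moon: 4
  did believe: 3
  believe tall: 3
  believe town: 2
  … (23 more, each ≤ 2)

"town town", 7 times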